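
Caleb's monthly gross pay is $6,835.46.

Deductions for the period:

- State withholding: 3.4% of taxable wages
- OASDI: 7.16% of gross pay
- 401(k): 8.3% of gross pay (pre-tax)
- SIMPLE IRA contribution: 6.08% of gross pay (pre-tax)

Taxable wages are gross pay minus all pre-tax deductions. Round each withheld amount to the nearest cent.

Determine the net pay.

401(k): $6,835.46 × 0.083 = $567.34
SIMPLE IRA contribution: $6,835.46 × 0.0608 = $415.60
Pre-tax total = $567.34 + $415.60 = $982.94
Taxable wages = $6,835.46 − $982.94 = $5,852.52
State withholding: $5,852.52 × 0.034 = $198.99
OASDI: $6,835.46 × 0.0716 = $489.42
Total deductions = $567.34 + $415.60 + $198.99 + $489.42 = $1,671.35
Net pay = $6,835.46 − $1,671.35 = $5,164.11

$5,164.11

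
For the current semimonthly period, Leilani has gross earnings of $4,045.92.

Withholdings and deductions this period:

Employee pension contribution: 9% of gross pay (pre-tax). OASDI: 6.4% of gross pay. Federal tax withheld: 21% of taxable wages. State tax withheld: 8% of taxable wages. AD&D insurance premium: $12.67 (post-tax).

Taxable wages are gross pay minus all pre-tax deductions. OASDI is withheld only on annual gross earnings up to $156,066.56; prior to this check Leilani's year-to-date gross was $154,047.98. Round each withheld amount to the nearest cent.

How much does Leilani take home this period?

$2,472.21

Employee pension contribution: $4,045.92 × 0.09 = $364.13
Taxable wages = $4,045.92 − $364.13 = $3,681.79
State tax withheld: $3,681.79 × 0.08 = $294.54
Federal tax withheld: $3,681.79 × 0.21 = $773.18
OASDI: only $156,066.56 − $154,047.98 = $2,018.58 of this check is subject → $2,018.58 × 0.064 = $129.19
AD&D insurance premium: $12.67
Total deductions = $364.13 + $294.54 + $773.18 + $129.19 + $12.67 = $1,573.71
Net pay = $4,045.92 − $1,573.71 = $2,472.21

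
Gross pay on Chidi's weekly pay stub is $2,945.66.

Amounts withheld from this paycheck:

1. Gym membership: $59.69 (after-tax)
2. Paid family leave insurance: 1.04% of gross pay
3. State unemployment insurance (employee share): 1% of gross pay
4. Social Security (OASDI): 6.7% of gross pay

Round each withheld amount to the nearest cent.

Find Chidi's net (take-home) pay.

$2,628.52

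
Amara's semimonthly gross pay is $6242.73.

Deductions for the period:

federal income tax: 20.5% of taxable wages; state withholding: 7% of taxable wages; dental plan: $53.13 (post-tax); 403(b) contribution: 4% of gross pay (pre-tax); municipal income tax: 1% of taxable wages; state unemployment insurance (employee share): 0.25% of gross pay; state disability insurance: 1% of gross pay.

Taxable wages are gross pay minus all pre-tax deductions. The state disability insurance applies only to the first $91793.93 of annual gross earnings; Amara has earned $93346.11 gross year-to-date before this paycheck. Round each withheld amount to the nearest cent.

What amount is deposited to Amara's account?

403(b) contribution: $6242.73 × 0.04 = $249.71
Taxable wages = $6242.73 − $249.71 = $5993.02
State withholding: $5993.02 × 0.07 = $419.51
Federal income tax: $5993.02 × 0.205 = $1228.57
Municipal income tax: $5993.02 × 0.01 = $59.93
State unemployment insurance (employee share): $6242.73 × 0.0025 = $15.61
State disability insurance: annual cap $91793.93 already reached (YTD $93346.11), so $0.00
Dental plan: $53.13
Total deductions = $249.71 + $419.51 + $1228.57 + $59.93 + $15.61 + $0.00 + $53.13 = $2026.46
Net pay = $6242.73 − $2026.46 = $4216.27

$4216.27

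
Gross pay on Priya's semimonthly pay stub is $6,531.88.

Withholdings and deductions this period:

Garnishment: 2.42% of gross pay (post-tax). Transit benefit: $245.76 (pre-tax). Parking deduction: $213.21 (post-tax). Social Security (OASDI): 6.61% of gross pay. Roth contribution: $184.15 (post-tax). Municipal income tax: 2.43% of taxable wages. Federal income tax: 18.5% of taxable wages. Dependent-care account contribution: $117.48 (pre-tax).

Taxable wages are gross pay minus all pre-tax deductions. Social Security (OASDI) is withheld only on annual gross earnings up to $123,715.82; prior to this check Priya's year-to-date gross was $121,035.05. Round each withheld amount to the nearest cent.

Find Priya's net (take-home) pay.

$4,144.91

Dependent-care account contribution: $117.48
Transit benefit: $245.76
Pre-tax total = $117.48 + $245.76 = $363.24
Taxable wages = $6,531.88 − $363.24 = $6,168.64
Municipal income tax: $6,168.64 × 0.0243 = $149.90
Federal income tax: $6,168.64 × 0.185 = $1,141.20
Social Security (OASDI): only $123,715.82 − $121,035.05 = $2,680.77 of this check is subject → $2,680.77 × 0.0661 = $177.20
Roth contribution: $184.15
Garnishment: $6,531.88 × 0.0242 = $158.07
Parking deduction: $213.21
Total deductions = $117.48 + $245.76 + $149.90 + $1,141.20 + $177.20 + $184.15 + $158.07 + $213.21 = $2,386.97
Net pay = $6,531.88 − $2,386.97 = $4,144.91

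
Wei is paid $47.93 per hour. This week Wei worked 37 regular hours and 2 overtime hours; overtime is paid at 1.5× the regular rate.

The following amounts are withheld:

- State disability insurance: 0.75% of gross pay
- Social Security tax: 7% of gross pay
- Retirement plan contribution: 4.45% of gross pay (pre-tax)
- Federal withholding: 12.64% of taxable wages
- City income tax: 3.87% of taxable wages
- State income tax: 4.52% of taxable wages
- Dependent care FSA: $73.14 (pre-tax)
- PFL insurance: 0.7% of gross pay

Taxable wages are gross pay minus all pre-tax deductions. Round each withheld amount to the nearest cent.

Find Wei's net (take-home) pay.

$1,226.88

Regular pay: 37 × $47.93 = $1,773.41
Overtime pay: 2 × $47.93 × 1.5 = $143.79
Gross pay = $1,773.41 + $143.79 = $1,917.20
Retirement plan contribution: $1,917.20 × 0.0445 = $85.32
Dependent care FSA: $73.14
Pre-tax total = $85.32 + $73.14 = $158.46
Taxable wages = $1,917.20 − $158.46 = $1,758.74
State income tax: $1,758.74 × 0.0452 = $79.50
City income tax: $1,758.74 × 0.0387 = $68.06
Federal withholding: $1,758.74 × 0.1264 = $222.30
PFL insurance: $1,917.20 × 0.007 = $13.42
State disability insurance: $1,917.20 × 0.0075 = $14.38
Social Security tax: $1,917.20 × 0.07 = $134.20
Total deductions = $85.32 + $73.14 + $79.50 + $68.06 + $222.30 + $13.42 + $14.38 + $134.20 = $690.32
Net pay = $1,917.20 − $690.32 = $1,226.88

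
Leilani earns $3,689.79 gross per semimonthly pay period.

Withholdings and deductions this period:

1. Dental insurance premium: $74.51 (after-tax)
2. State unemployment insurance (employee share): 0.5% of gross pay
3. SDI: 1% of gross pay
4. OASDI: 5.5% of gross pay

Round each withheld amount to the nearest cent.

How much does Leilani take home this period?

$3,356.99

State unemployment insurance (employee share): $3,689.79 × 0.005 = $18.45
SDI: $3,689.79 × 0.01 = $36.90
OASDI: $3,689.79 × 0.055 = $202.94
Dental insurance premium: $74.51
Total deductions = $18.45 + $36.90 + $202.94 + $74.51 = $332.80
Net pay = $3,689.79 − $332.80 = $3,356.99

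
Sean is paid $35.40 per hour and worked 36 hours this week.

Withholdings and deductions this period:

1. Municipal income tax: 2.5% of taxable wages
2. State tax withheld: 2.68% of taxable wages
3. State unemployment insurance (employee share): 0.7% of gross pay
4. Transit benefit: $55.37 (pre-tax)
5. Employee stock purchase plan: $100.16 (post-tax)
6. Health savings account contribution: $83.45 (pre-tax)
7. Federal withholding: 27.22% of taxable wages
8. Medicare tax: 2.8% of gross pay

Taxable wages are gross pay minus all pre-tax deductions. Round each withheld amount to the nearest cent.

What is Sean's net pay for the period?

Gross pay: 36 × $35.40 = $1,274.40
Transit benefit: $55.37
Health savings account contribution: $83.45
Pre-tax total = $55.37 + $83.45 = $138.82
Taxable wages = $1,274.40 − $138.82 = $1,135.58
Municipal income tax: $1,135.58 × 0.025 = $28.39
State tax withheld: $1,135.58 × 0.0268 = $30.43
Federal withholding: $1,135.58 × 0.2722 = $309.10
State unemployment insurance (employee share): $1,274.40 × 0.007 = $8.92
Medicare tax: $1,274.40 × 0.028 = $35.68
Employee stock purchase plan: $100.16
Total deductions = $55.37 + $83.45 + $28.39 + $30.43 + $309.10 + $8.92 + $35.68 + $100.16 = $651.50
Net pay = $1,274.40 − $651.50 = $622.90

$622.90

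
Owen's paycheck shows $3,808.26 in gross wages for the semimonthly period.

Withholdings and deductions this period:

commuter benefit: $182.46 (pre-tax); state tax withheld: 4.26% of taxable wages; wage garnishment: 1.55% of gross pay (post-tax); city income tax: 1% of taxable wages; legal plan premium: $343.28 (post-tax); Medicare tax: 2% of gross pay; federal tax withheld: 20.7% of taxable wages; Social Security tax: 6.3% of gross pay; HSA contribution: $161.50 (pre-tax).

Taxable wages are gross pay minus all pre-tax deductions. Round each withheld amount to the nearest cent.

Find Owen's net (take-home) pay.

$1,846.57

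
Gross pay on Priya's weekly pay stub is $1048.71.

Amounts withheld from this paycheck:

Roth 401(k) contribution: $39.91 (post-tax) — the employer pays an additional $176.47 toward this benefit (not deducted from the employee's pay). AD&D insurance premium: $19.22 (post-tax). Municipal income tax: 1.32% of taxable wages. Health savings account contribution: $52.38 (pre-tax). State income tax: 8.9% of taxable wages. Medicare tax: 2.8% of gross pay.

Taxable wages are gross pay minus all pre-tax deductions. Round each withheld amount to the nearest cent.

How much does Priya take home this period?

$806.02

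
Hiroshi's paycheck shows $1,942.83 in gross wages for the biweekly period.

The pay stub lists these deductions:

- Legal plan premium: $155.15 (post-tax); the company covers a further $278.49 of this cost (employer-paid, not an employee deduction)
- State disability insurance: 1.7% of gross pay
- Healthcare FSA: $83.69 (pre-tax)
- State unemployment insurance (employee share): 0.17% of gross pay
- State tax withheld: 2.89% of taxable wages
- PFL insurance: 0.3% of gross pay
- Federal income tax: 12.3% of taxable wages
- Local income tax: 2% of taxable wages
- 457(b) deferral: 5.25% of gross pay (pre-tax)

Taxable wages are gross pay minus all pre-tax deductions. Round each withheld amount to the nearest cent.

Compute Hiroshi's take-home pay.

$1,257.78

Healthcare FSA: $83.69
457(b) deferral: $1,942.83 × 0.0525 = $102.00
Pre-tax total = $83.69 + $102.00 = $185.69
Taxable wages = $1,942.83 − $185.69 = $1,757.14
Federal income tax: $1,757.14 × 0.123 = $216.13
State tax withheld: $1,757.14 × 0.0289 = $50.78
Local income tax: $1,757.14 × 0.02 = $35.14
State disability insurance: $1,942.83 × 0.017 = $33.03
State unemployment insurance (employee share): $1,942.83 × 0.0017 = $3.30
PFL insurance: $1,942.83 × 0.003 = $5.83
Legal plan premium: $155.15
(Employer's $278.49 toward legal plan premium is not withheld from the employee.)
Total deductions = $83.69 + $102.00 + $216.13 + $50.78 + $35.14 + $33.03 + $3.30 + $5.83 + $155.15 = $685.05
Net pay = $1,942.83 − $685.05 = $1,257.78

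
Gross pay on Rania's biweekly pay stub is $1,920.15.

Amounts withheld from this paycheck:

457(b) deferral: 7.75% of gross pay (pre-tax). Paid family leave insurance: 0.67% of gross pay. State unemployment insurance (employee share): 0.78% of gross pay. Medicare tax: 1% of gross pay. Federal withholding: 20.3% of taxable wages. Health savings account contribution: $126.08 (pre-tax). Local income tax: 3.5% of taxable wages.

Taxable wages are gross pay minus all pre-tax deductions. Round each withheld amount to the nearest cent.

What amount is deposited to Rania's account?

$1,206.64

457(b) deferral: $1,920.15 × 0.0775 = $148.81
Health savings account contribution: $126.08
Pre-tax total = $148.81 + $126.08 = $274.89
Taxable wages = $1,920.15 − $274.89 = $1,645.26
Federal withholding: $1,645.26 × 0.203 = $333.99
Local income tax: $1,645.26 × 0.035 = $57.58
State unemployment insurance (employee share): $1,920.15 × 0.0078 = $14.98
Medicare tax: $1,920.15 × 0.01 = $19.20
Paid family leave insurance: $1,920.15 × 0.0067 = $12.87
Total deductions = $148.81 + $126.08 + $333.99 + $57.58 + $14.98 + $19.20 + $12.87 = $713.51
Net pay = $1,920.15 − $713.51 = $1,206.64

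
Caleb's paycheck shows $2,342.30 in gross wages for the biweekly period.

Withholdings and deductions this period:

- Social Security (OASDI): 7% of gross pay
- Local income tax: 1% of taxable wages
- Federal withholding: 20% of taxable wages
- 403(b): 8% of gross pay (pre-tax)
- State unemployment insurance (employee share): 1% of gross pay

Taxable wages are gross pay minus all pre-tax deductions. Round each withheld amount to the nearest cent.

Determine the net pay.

$1,515.01

403(b): $2,342.30 × 0.08 = $187.38
Taxable wages = $2,342.30 − $187.38 = $2,154.92
Federal withholding: $2,154.92 × 0.2 = $430.98
Local income tax: $2,154.92 × 0.01 = $21.55
State unemployment insurance (employee share): $2,342.30 × 0.01 = $23.42
Social Security (OASDI): $2,342.30 × 0.07 = $163.96
Total deductions = $187.38 + $430.98 + $21.55 + $23.42 + $163.96 = $827.29
Net pay = $2,342.30 − $827.29 = $1,515.01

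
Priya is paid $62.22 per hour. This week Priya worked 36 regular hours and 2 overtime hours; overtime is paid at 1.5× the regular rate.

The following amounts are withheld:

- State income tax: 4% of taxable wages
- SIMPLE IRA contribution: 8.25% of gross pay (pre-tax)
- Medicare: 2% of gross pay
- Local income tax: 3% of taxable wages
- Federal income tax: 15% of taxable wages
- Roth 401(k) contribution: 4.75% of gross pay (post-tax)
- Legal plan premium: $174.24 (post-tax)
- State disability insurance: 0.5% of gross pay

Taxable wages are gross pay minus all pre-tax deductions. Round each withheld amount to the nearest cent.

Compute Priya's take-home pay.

Regular pay: 36 × $62.22 = $2239.92
Overtime pay: 2 × $62.22 × 1.5 = $186.66
Gross pay = $2239.92 + $186.66 = $2426.58
SIMPLE IRA contribution: $2426.58 × 0.0825 = $200.19
Taxable wages = $2426.58 − $200.19 = $2226.39
Federal income tax: $2226.39 × 0.15 = $333.96
Local income tax: $2226.39 × 0.03 = $66.79
State income tax: $2226.39 × 0.04 = $89.06
Medicare: $2426.58 × 0.02 = $48.53
State disability insurance: $2426.58 × 0.005 = $12.13
Roth 401(k) contribution: $2426.58 × 0.0475 = $115.26
Legal plan premium: $174.24
Total deductions = $200.19 + $333.96 + $66.79 + $89.06 + $48.53 + $12.13 + $115.26 + $174.24 = $1040.16
Net pay = $2426.58 − $1040.16 = $1386.42

$1386.42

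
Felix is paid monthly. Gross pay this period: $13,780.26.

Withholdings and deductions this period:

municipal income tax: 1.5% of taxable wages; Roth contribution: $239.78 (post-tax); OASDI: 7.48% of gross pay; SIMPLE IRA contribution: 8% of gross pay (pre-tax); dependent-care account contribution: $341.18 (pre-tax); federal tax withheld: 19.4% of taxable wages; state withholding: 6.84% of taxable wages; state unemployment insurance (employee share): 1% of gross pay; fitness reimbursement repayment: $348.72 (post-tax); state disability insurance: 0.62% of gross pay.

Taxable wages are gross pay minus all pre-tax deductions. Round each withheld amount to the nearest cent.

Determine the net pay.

$7,071.97

SIMPLE IRA contribution: $13,780.26 × 0.08 = $1,102.42
Dependent-care account contribution: $341.18
Pre-tax total = $1,102.42 + $341.18 = $1,443.60
Taxable wages = $13,780.26 − $1,443.60 = $12,336.66
Federal tax withheld: $12,336.66 × 0.194 = $2,393.31
Municipal income tax: $12,336.66 × 0.015 = $185.05
State withholding: $12,336.66 × 0.0684 = $843.83
State disability insurance: $13,780.26 × 0.0062 = $85.44
State unemployment insurance (employee share): $13,780.26 × 0.01 = $137.80
OASDI: $13,780.26 × 0.0748 = $1,030.76
Fitness reimbursement repayment: $348.72
Roth contribution: $239.78
Total deductions = $1,102.42 + $341.18 + $2,393.31 + $185.05 + $843.83 + $85.44 + $137.80 + $1,030.76 + $348.72 + $239.78 = $6,708.29
Net pay = $13,780.26 − $6,708.29 = $7,071.97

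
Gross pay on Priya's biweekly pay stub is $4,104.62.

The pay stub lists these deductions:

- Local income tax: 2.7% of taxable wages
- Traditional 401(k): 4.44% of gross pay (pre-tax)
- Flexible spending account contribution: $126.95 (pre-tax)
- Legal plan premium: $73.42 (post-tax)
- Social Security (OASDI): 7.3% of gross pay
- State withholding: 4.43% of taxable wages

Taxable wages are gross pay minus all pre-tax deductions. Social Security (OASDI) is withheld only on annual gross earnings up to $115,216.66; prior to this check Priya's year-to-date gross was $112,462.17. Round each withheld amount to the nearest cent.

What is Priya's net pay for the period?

Flexible spending account contribution: $126.95
Traditional 401(k): $4,104.62 × 0.0444 = $182.25
Pre-tax total = $126.95 + $182.25 = $309.20
Taxable wages = $4,104.62 − $309.20 = $3,795.42
State withholding: $3,795.42 × 0.0443 = $168.14
Local income tax: $3,795.42 × 0.027 = $102.48
Social Security (OASDI): only $115,216.66 − $112,462.17 = $2,754.49 of this check is subject → $2,754.49 × 0.073 = $201.08
Legal plan premium: $73.42
Total deductions = $126.95 + $182.25 + $168.14 + $102.48 + $201.08 + $73.42 = $854.32
Net pay = $4,104.62 − $854.32 = $3,250.30

$3,250.30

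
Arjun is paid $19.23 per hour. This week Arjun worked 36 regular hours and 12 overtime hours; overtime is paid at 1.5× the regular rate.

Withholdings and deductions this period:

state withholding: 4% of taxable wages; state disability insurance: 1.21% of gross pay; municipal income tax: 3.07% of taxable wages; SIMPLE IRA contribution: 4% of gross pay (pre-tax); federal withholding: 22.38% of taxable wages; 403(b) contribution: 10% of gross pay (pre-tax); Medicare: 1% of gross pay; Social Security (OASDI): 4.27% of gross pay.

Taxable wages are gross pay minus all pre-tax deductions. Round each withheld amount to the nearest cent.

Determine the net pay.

Regular pay: 36 × $19.23 = $692.28
Overtime pay: 12 × $19.23 × 1.5 = $346.14
Gross pay = $692.28 + $346.14 = $1,038.42
SIMPLE IRA contribution: $1,038.42 × 0.04 = $41.54
403(b) contribution: $1,038.42 × 0.1 = $103.84
Pre-tax total = $41.54 + $103.84 = $145.38
Taxable wages = $1,038.42 − $145.38 = $893.04
State withholding: $893.04 × 0.04 = $35.72
Municipal income tax: $893.04 × 0.0307 = $27.42
Federal withholding: $893.04 × 0.2238 = $199.86
Social Security (OASDI): $1,038.42 × 0.0427 = $44.34
State disability insurance: $1,038.42 × 0.0121 = $12.56
Medicare: $1,038.42 × 0.01 = $10.38
Total deductions = $41.54 + $103.84 + $35.72 + $27.42 + $199.86 + $44.34 + $12.56 + $10.38 = $475.66
Net pay = $1,038.42 − $475.66 = $562.76

$562.76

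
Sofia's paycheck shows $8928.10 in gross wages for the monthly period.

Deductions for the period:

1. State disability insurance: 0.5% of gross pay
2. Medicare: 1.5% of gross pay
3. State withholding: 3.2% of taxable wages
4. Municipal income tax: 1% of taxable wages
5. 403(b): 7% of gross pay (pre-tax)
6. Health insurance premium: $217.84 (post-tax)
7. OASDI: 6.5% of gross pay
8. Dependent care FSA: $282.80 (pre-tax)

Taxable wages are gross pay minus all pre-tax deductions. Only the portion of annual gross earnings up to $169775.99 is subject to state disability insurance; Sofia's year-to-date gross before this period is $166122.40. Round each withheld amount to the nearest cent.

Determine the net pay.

$6733.12

403(b): $8928.10 × 0.07 = $624.97
Dependent care FSA: $282.80
Pre-tax total = $624.97 + $282.80 = $907.77
Taxable wages = $8928.10 − $907.77 = $8020.33
Municipal income tax: $8020.33 × 0.01 = $80.20
State withholding: $8020.33 × 0.032 = $256.65
State disability insurance: only $169775.99 − $166122.40 = $3653.59 of this check is subject → $3653.59 × 0.005 = $18.27
OASDI: $8928.10 × 0.065 = $580.33
Medicare: $8928.10 × 0.015 = $133.92
Health insurance premium: $217.84
Total deductions = $624.97 + $282.80 + $80.20 + $256.65 + $18.27 + $580.33 + $133.92 + $217.84 = $2194.98
Net pay = $8928.10 − $2194.98 = $6733.12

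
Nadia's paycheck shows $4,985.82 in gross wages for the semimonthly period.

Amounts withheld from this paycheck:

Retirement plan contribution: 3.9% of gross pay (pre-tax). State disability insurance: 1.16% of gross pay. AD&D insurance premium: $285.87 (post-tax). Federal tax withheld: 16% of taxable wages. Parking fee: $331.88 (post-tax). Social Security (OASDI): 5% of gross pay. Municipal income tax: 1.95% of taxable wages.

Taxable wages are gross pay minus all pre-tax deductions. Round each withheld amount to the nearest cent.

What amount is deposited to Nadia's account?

Retirement plan contribution: $4,985.82 × 0.039 = $194.45
Taxable wages = $4,985.82 − $194.45 = $4,791.37
Municipal income tax: $4,791.37 × 0.0195 = $93.43
Federal tax withheld: $4,791.37 × 0.16 = $766.62
Social Security (OASDI): $4,985.82 × 0.05 = $249.29
State disability insurance: $4,985.82 × 0.0116 = $57.84
AD&D insurance premium: $285.87
Parking fee: $331.88
Total deductions = $194.45 + $93.43 + $766.62 + $249.29 + $57.84 + $285.87 + $331.88 = $1,979.38
Net pay = $4,985.82 − $1,979.38 = $3,006.44

$3,006.44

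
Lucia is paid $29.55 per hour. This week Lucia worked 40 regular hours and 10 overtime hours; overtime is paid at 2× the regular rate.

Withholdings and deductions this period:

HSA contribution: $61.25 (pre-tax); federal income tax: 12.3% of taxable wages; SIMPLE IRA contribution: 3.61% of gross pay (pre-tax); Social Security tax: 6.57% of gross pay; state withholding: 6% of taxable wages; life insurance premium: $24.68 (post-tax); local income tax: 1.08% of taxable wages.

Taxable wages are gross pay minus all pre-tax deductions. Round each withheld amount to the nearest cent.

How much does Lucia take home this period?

$1187.24

Regular pay: 40 × $29.55 = $1182.00
Overtime pay: 10 × $29.55 × 2 = $591.00
Gross pay = $1182.00 + $591.00 = $1773.00
SIMPLE IRA contribution: $1773.00 × 0.0361 = $64.01
HSA contribution: $61.25
Pre-tax total = $64.01 + $61.25 = $125.26
Taxable wages = $1773.00 − $125.26 = $1647.74
Local income tax: $1647.74 × 0.0108 = $17.80
Federal income tax: $1647.74 × 0.123 = $202.67
State withholding: $1647.74 × 0.06 = $98.86
Social Security tax: $1773.00 × 0.0657 = $116.49
Life insurance premium: $24.68
Total deductions = $64.01 + $61.25 + $17.80 + $202.67 + $98.86 + $116.49 + $24.68 = $585.76
Net pay = $1773.00 − $585.76 = $1187.24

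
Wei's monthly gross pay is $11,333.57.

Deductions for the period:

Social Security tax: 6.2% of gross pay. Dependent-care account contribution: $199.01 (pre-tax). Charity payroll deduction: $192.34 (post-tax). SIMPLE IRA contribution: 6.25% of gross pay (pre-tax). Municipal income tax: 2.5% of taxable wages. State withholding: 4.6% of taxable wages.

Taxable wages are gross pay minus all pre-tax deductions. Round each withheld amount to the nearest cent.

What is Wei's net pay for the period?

SIMPLE IRA contribution: $11,333.57 × 0.0625 = $708.35
Dependent-care account contribution: $199.01
Pre-tax total = $708.35 + $199.01 = $907.36
Taxable wages = $11,333.57 − $907.36 = $10,426.21
Municipal income tax: $10,426.21 × 0.025 = $260.66
State withholding: $10,426.21 × 0.046 = $479.61
Social Security tax: $11,333.57 × 0.062 = $702.68
Charity payroll deduction: $192.34
Total deductions = $708.35 + $199.01 + $260.66 + $479.61 + $702.68 + $192.34 = $2,542.65
Net pay = $11,333.57 − $2,542.65 = $8,790.92

$8,790.92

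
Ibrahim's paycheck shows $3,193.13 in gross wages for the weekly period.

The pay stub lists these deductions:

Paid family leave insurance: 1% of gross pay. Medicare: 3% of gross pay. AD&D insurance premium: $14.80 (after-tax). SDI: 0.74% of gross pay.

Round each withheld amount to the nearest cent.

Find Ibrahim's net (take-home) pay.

Medicare: $3,193.13 × 0.03 = $95.79
SDI: $3,193.13 × 0.0074 = $23.63
Paid family leave insurance: $3,193.13 × 0.01 = $31.93
AD&D insurance premium: $14.80
Total deductions = $95.79 + $23.63 + $31.93 + $14.80 = $166.15
Net pay = $3,193.13 − $166.15 = $3,026.98

$3,026.98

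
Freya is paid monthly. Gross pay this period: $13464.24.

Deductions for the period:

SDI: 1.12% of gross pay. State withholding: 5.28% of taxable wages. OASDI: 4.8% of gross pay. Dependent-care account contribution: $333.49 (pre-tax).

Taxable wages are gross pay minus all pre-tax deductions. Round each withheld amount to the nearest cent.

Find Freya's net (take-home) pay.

$11640.37

Dependent-care account contribution: $333.49
Taxable wages = $13464.24 − $333.49 = $13130.75
State withholding: $13130.75 × 0.0528 = $693.30
OASDI: $13464.24 × 0.048 = $646.28
SDI: $13464.24 × 0.0112 = $150.80
Total deductions = $333.49 + $693.30 + $646.28 + $150.80 = $1823.87
Net pay = $13464.24 − $1823.87 = $11640.37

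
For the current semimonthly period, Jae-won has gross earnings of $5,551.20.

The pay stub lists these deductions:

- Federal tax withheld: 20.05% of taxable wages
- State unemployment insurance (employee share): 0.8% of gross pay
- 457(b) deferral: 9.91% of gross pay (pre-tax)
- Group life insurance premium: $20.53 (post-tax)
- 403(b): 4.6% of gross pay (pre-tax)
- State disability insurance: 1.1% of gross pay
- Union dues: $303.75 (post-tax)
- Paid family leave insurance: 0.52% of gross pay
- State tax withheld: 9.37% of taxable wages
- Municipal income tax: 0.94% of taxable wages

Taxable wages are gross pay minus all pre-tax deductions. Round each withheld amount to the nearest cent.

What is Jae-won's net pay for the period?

457(b) deferral: $5,551.20 × 0.0991 = $550.12
403(b): $5,551.20 × 0.046 = $255.36
Pre-tax total = $550.12 + $255.36 = $805.48
Taxable wages = $5,551.20 − $805.48 = $4,745.72
Municipal income tax: $4,745.72 × 0.0094 = $44.61
Federal tax withheld: $4,745.72 × 0.2005 = $951.52
State tax withheld: $4,745.72 × 0.0937 = $444.67
Paid family leave insurance: $5,551.20 × 0.0052 = $28.87
State unemployment insurance (employee share): $5,551.20 × 0.008 = $44.41
State disability insurance: $5,551.20 × 0.011 = $61.06
Group life insurance premium: $20.53
Union dues: $303.75
Total deductions = $550.12 + $255.36 + $44.61 + $951.52 + $444.67 + $28.87 + $44.41 + $61.06 + $20.53 + $303.75 = $2,704.90
Net pay = $5,551.20 − $2,704.90 = $2,846.30

$2,846.30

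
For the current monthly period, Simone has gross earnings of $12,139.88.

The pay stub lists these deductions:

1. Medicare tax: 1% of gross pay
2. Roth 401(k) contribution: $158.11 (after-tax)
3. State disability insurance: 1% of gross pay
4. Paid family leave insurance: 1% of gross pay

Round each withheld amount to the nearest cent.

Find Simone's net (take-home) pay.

$11,617.57

State disability insurance: $12,139.88 × 0.01 = $121.40
Paid family leave insurance: $12,139.88 × 0.01 = $121.40
Medicare tax: $12,139.88 × 0.01 = $121.40
Roth 401(k) contribution: $158.11
Total deductions = $121.40 + $121.40 + $121.40 + $158.11 = $522.31
Net pay = $12,139.88 − $522.31 = $11,617.57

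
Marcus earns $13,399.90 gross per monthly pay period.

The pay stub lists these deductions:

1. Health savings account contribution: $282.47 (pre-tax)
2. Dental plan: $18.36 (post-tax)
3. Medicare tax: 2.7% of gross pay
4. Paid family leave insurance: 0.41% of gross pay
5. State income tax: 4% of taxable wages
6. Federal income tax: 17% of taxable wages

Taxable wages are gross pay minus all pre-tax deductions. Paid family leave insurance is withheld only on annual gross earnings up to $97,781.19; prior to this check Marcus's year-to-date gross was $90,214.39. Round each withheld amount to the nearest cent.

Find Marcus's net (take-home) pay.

$9,951.59

Health savings account contribution: $282.47
Taxable wages = $13,399.90 − $282.47 = $13,117.43
Federal income tax: $13,117.43 × 0.17 = $2,229.96
State income tax: $13,117.43 × 0.04 = $524.70
Paid family leave insurance: only $97,781.19 − $90,214.39 = $7,566.80 of this check is subject → $7,566.80 × 0.0041 = $31.02
Medicare tax: $13,399.90 × 0.027 = $361.80
Dental plan: $18.36
Total deductions = $282.47 + $2,229.96 + $524.70 + $31.02 + $361.80 + $18.36 = $3,448.31
Net pay = $13,399.90 − $3,448.31 = $9,951.59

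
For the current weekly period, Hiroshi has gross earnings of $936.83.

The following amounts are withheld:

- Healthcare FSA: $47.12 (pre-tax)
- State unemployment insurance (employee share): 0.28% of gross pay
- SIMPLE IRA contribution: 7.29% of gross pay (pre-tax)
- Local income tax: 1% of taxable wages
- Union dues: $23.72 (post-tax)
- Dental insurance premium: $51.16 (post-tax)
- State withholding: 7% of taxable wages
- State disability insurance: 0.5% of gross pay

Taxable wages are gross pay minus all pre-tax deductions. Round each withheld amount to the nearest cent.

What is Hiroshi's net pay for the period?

$673.53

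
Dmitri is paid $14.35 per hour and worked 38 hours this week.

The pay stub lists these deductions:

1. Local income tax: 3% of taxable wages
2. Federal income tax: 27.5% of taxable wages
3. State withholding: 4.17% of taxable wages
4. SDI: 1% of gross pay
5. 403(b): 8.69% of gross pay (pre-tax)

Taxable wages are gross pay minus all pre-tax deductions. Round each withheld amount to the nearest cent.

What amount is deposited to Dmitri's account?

$319.83

Gross pay: 38 × $14.35 = $545.30
403(b): $545.30 × 0.0869 = $47.39
Taxable wages = $545.30 − $47.39 = $497.91
Local income tax: $497.91 × 0.03 = $14.94
State withholding: $497.91 × 0.0417 = $20.76
Federal income tax: $497.91 × 0.275 = $136.93
SDI: $545.30 × 0.01 = $5.45
Total deductions = $47.39 + $14.94 + $20.76 + $136.93 + $5.45 = $225.47
Net pay = $545.30 − $225.47 = $319.83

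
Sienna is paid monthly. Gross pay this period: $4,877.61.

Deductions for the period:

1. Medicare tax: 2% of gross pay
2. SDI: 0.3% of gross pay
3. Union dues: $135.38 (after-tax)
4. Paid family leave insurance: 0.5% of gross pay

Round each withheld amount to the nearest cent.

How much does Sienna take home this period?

$4,605.66

Paid family leave insurance: $4,877.61 × 0.005 = $24.39
Medicare tax: $4,877.61 × 0.02 = $97.55
SDI: $4,877.61 × 0.003 = $14.63
Union dues: $135.38
Total deductions = $24.39 + $97.55 + $14.63 + $135.38 = $271.95
Net pay = $4,877.61 − $271.95 = $4,605.66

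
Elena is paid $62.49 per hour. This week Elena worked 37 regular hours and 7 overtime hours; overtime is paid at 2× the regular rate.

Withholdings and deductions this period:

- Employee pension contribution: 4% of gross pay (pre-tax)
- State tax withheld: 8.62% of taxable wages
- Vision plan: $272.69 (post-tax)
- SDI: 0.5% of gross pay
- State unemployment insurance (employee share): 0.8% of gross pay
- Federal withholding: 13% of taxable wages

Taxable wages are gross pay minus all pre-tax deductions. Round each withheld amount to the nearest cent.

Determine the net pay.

$2,083.92

Regular pay: 37 × $62.49 = $2,312.13
Overtime pay: 7 × $62.49 × 2 = $874.86
Gross pay = $2,312.13 + $874.86 = $3,186.99
Employee pension contribution: $3,186.99 × 0.04 = $127.48
Taxable wages = $3,186.99 − $127.48 = $3,059.51
Federal withholding: $3,059.51 × 0.13 = $397.74
State tax withheld: $3,059.51 × 0.0862 = $263.73
State unemployment insurance (employee share): $3,186.99 × 0.008 = $25.50
SDI: $3,186.99 × 0.005 = $15.93
Vision plan: $272.69
Total deductions = $127.48 + $397.74 + $263.73 + $25.50 + $15.93 + $272.69 = $1,103.07
Net pay = $3,186.99 − $1,103.07 = $2,083.92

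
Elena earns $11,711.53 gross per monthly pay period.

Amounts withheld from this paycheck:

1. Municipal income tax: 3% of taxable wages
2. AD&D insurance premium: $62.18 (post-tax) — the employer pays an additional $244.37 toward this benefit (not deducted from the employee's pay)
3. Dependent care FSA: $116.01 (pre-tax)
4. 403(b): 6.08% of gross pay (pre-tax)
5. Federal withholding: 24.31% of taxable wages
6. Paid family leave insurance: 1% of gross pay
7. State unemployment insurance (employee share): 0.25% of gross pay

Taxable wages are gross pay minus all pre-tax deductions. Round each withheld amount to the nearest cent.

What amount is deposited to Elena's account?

$7,702.61

Dependent care FSA: $116.01
403(b): $11,711.53 × 0.0608 = $712.06
Pre-tax total = $116.01 + $712.06 = $828.07
Taxable wages = $11,711.53 − $828.07 = $10,883.46
Federal withholding: $10,883.46 × 0.2431 = $2,645.77
Municipal income tax: $10,883.46 × 0.03 = $326.50
Paid family leave insurance: $11,711.53 × 0.01 = $117.12
State unemployment insurance (employee share): $11,711.53 × 0.0025 = $29.28
AD&D insurance premium: $62.18
(Employer's $244.37 toward AD&D insurance premium is not withheld from the employee.)
Total deductions = $116.01 + $712.06 + $2,645.77 + $326.50 + $117.12 + $29.28 + $62.18 = $4,008.92
Net pay = $11,711.53 − $4,008.92 = $7,702.61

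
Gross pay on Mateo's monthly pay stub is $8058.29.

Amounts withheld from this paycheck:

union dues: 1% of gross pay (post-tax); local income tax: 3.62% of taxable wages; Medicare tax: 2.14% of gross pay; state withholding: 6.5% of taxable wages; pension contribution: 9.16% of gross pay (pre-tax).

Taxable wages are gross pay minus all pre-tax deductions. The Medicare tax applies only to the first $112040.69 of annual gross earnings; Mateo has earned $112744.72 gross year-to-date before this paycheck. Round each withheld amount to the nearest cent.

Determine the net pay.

$6498.77

Pension contribution: $8058.29 × 0.0916 = $738.14
Taxable wages = $8058.29 − $738.14 = $7320.15
Local income tax: $7320.15 × 0.0362 = $264.99
State withholding: $7320.15 × 0.065 = $475.81
Medicare tax: annual cap $112040.69 already reached (YTD $112744.72), so $0.00
Union dues: $8058.29 × 0.01 = $80.58
Total deductions = $738.14 + $264.99 + $475.81 + $0.00 + $80.58 = $1559.52
Net pay = $8058.29 − $1559.52 = $6498.77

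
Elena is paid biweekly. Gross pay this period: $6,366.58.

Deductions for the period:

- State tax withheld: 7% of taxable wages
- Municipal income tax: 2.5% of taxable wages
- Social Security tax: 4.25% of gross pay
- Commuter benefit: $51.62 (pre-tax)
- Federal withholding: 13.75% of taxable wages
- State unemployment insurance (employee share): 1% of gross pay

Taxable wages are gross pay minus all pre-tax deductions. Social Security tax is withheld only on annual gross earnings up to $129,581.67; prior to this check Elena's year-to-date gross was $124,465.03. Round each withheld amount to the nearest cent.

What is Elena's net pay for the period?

$4,565.60

Commuter benefit: $51.62
Taxable wages = $6,366.58 − $51.62 = $6,314.96
Municipal income tax: $6,314.96 × 0.025 = $157.87
State tax withheld: $6,314.96 × 0.07 = $442.05
Federal withholding: $6,314.96 × 0.1375 = $868.31
State unemployment insurance (employee share): $6,366.58 × 0.01 = $63.67
Social Security tax: only $129,581.67 − $124,465.03 = $5,116.64 of this check is subject → $5,116.64 × 0.0425 = $217.46
Total deductions = $51.62 + $157.87 + $442.05 + $868.31 + $63.67 + $217.46 = $1,800.98
Net pay = $6,366.58 − $1,800.98 = $4,565.60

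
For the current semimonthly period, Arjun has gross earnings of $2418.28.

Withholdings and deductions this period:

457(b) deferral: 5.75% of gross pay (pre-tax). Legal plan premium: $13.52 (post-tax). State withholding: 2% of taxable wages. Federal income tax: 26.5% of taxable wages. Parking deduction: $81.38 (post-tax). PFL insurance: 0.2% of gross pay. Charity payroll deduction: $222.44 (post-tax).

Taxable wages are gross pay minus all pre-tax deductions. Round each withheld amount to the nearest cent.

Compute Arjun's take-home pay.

$1307.47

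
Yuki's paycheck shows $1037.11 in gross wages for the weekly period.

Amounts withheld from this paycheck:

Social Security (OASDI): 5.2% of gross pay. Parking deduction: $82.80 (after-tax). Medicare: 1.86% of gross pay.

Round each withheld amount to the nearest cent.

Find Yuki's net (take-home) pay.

$881.09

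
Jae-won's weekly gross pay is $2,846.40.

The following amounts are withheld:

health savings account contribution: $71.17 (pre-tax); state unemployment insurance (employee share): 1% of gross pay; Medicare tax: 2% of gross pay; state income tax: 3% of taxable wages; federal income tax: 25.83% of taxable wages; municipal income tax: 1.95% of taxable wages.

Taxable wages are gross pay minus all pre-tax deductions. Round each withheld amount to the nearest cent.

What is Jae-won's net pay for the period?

Health savings account contribution: $71.17
Taxable wages = $2,846.40 − $71.17 = $2,775.23
Federal income tax: $2,775.23 × 0.2583 = $716.84
State income tax: $2,775.23 × 0.03 = $83.26
Municipal income tax: $2,775.23 × 0.0195 = $54.12
Medicare tax: $2,846.40 × 0.02 = $56.93
State unemployment insurance (employee share): $2,846.40 × 0.01 = $28.46
Total deductions = $71.17 + $716.84 + $83.26 + $54.12 + $56.93 + $28.46 = $1,010.78
Net pay = $2,846.40 − $1,010.78 = $1,835.62

$1,835.62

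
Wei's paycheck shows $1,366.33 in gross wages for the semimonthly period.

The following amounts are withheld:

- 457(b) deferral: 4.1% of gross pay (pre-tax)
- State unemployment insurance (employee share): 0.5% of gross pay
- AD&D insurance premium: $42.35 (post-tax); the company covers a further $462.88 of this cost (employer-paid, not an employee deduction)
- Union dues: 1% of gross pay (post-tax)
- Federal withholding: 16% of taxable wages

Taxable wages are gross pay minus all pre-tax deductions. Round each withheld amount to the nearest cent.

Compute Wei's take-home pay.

$1,037.82

457(b) deferral: $1,366.33 × 0.041 = $56.02
Taxable wages = $1,366.33 − $56.02 = $1,310.31
Federal withholding: $1,310.31 × 0.16 = $209.65
State unemployment insurance (employee share): $1,366.33 × 0.005 = $6.83
Union dues: $1,366.33 × 0.01 = $13.66
AD&D insurance premium: $42.35
(Employer's $462.88 toward AD&D insurance premium is not withheld from the employee.)
Total deductions = $56.02 + $209.65 + $6.83 + $13.66 + $42.35 = $328.51
Net pay = $1,366.33 − $328.51 = $1,037.82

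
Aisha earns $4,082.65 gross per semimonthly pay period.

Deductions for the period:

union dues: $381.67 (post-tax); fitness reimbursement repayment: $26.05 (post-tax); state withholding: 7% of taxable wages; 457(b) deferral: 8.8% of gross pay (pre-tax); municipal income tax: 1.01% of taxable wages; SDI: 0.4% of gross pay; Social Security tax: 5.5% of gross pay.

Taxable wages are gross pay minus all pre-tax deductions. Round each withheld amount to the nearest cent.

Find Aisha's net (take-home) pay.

$2,776.53

457(b) deferral: $4,082.65 × 0.088 = $359.27
Taxable wages = $4,082.65 − $359.27 = $3,723.38
Municipal income tax: $3,723.38 × 0.0101 = $37.61
State withholding: $3,723.38 × 0.07 = $260.64
Social Security tax: $4,082.65 × 0.055 = $224.55
SDI: $4,082.65 × 0.004 = $16.33
Union dues: $381.67
Fitness reimbursement repayment: $26.05
Total deductions = $359.27 + $37.61 + $260.64 + $224.55 + $16.33 + $381.67 + $26.05 = $1,306.12
Net pay = $4,082.65 − $1,306.12 = $2,776.53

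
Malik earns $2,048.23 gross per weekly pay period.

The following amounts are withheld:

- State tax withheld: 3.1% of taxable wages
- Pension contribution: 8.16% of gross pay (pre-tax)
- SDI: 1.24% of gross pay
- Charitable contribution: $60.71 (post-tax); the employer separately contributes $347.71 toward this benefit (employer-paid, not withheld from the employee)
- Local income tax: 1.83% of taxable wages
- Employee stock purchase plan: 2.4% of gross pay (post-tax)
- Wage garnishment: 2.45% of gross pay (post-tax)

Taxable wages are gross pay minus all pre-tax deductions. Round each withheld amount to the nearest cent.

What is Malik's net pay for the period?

$1,602.91

Pension contribution: $2,048.23 × 0.0816 = $167.14
Taxable wages = $2,048.23 − $167.14 = $1,881.09
Local income tax: $1,881.09 × 0.0183 = $34.42
State tax withheld: $1,881.09 × 0.031 = $58.31
SDI: $2,048.23 × 0.0124 = $25.40
Wage garnishment: $2,048.23 × 0.0245 = $50.18
Employee stock purchase plan: $2,048.23 × 0.024 = $49.16
Charitable contribution: $60.71
(Employer's $347.71 toward charitable contribution is not withheld from the employee.)
Total deductions = $167.14 + $34.42 + $58.31 + $25.40 + $50.18 + $49.16 + $60.71 = $445.32
Net pay = $2,048.23 − $445.32 = $1,602.91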